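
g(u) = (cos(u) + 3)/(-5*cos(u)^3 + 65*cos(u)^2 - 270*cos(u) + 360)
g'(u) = (cos(u) + 3)*(-15*sin(u)*cos(u)^2 + 130*sin(u)*cos(u) - 270*sin(u))/(-5*cos(u)^3 + 65*cos(u)^2 - 270*cos(u) + 360)^2 - sin(u)/(-5*cos(u)^3 + 65*cos(u)^2 - 270*cos(u) + 360)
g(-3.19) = 0.00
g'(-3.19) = -0.00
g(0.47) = 0.02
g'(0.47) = -0.01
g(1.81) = 0.01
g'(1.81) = -0.01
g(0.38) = 0.02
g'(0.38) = -0.01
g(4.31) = 0.01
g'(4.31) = 0.01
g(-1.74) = 0.01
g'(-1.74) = 0.01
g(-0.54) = 0.02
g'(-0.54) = 0.01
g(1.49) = 0.01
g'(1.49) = -0.01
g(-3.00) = 0.00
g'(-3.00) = 0.00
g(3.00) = 0.00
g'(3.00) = 0.00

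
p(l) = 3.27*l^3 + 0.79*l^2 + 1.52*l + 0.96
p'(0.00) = 1.52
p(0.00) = 0.96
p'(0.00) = 1.52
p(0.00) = 0.96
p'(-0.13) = 1.48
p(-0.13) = 0.77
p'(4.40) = 198.39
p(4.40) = 301.49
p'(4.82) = 237.05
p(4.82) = 392.82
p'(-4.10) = 159.95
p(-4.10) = -217.36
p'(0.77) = 8.55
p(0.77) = 4.09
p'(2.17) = 51.14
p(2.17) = 41.39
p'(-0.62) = 4.31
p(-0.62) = -0.46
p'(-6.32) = 383.37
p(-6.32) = -802.56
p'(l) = 9.81*l^2 + 1.58*l + 1.52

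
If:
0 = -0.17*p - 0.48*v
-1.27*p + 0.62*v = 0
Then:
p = 0.00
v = 0.00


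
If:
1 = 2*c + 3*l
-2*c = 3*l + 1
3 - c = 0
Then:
No Solution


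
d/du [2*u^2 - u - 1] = 4*u - 1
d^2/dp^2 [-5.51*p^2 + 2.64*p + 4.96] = -11.0200000000000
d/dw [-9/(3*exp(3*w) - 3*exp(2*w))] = 3*(3*exp(w) - 2)*exp(-2*w)/(1 - exp(w))^2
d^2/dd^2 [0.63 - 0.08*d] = 0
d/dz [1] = 0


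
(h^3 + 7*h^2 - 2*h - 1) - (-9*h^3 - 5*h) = 10*h^3 + 7*h^2 + 3*h - 1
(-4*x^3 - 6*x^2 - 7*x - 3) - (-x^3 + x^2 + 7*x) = -3*x^3 - 7*x^2 - 14*x - 3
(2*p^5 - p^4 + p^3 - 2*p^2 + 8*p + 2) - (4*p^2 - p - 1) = 2*p^5 - p^4 + p^3 - 6*p^2 + 9*p + 3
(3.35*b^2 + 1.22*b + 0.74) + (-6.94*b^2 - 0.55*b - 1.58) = -3.59*b^2 + 0.67*b - 0.84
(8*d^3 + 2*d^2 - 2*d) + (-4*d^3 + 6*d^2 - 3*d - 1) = 4*d^3 + 8*d^2 - 5*d - 1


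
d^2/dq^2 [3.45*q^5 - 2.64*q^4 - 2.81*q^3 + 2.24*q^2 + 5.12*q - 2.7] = 69.0*q^3 - 31.68*q^2 - 16.86*q + 4.48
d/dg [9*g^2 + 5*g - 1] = 18*g + 5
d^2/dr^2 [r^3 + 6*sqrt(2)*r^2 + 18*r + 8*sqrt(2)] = 6*r + 12*sqrt(2)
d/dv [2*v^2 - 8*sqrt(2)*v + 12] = 4*v - 8*sqrt(2)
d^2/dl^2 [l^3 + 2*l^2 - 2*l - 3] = 6*l + 4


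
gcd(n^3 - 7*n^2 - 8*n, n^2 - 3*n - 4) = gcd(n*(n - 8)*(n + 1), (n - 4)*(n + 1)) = n + 1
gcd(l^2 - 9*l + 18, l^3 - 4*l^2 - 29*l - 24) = 1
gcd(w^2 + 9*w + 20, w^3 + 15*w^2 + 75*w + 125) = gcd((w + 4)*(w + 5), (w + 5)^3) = w + 5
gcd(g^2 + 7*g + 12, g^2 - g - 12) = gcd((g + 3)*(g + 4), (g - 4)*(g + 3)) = g + 3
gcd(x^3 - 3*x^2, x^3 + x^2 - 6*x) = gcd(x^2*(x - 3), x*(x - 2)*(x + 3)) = x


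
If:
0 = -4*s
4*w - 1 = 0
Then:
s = 0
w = 1/4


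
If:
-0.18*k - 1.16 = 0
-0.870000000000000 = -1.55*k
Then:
No Solution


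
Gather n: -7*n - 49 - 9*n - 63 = -16*n - 112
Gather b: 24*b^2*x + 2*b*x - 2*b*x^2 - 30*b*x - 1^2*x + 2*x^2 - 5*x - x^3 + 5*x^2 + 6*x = 24*b^2*x + b*(-2*x^2 - 28*x) - x^3 + 7*x^2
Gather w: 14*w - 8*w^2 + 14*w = -8*w^2 + 28*w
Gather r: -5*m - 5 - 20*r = -5*m - 20*r - 5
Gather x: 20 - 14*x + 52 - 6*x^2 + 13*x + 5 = -6*x^2 - x + 77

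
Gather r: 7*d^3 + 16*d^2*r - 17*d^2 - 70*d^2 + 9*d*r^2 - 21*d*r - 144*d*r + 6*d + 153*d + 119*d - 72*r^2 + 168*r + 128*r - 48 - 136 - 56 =7*d^3 - 87*d^2 + 278*d + r^2*(9*d - 72) + r*(16*d^2 - 165*d + 296) - 240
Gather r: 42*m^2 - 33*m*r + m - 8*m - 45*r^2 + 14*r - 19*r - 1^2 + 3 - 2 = 42*m^2 - 7*m - 45*r^2 + r*(-33*m - 5)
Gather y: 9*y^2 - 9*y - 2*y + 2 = 9*y^2 - 11*y + 2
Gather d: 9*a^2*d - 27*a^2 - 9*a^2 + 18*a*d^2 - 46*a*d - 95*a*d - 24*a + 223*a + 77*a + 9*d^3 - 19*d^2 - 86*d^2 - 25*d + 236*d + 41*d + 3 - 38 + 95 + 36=-36*a^2 + 276*a + 9*d^3 + d^2*(18*a - 105) + d*(9*a^2 - 141*a + 252) + 96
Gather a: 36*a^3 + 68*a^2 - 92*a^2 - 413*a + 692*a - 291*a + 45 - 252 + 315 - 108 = 36*a^3 - 24*a^2 - 12*a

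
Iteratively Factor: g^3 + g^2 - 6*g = (g - 2)*(g^2 + 3*g) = g*(g - 2)*(g + 3)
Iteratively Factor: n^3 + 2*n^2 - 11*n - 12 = (n + 4)*(n^2 - 2*n - 3) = (n - 3)*(n + 4)*(n + 1)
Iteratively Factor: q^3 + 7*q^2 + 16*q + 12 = (q + 2)*(q^2 + 5*q + 6) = (q + 2)^2*(q + 3)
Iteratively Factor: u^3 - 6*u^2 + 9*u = (u)*(u^2 - 6*u + 9) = u*(u - 3)*(u - 3)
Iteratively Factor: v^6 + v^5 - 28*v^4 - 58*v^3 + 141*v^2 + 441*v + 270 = (v + 1)*(v^5 - 28*v^3 - 30*v^2 + 171*v + 270) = (v - 3)*(v + 1)*(v^4 + 3*v^3 - 19*v^2 - 87*v - 90) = (v - 3)*(v + 1)*(v + 2)*(v^3 + v^2 - 21*v - 45) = (v - 5)*(v - 3)*(v + 1)*(v + 2)*(v^2 + 6*v + 9) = (v - 5)*(v - 3)*(v + 1)*(v + 2)*(v + 3)*(v + 3)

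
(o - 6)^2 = o^2 - 12*o + 36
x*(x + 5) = x^2 + 5*x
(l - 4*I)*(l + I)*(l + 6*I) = l^3 + 3*I*l^2 + 22*l + 24*I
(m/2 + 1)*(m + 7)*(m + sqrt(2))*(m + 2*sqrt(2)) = m^4/2 + 3*sqrt(2)*m^3/2 + 9*m^3/2 + 9*m^2 + 27*sqrt(2)*m^2/2 + 18*m + 21*sqrt(2)*m + 28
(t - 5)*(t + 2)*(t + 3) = t^3 - 19*t - 30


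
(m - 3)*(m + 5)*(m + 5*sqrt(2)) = m^3 + 2*m^2 + 5*sqrt(2)*m^2 - 15*m + 10*sqrt(2)*m - 75*sqrt(2)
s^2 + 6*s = s*(s + 6)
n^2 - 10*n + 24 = (n - 6)*(n - 4)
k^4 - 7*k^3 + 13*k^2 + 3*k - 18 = (k - 3)^2*(k - 2)*(k + 1)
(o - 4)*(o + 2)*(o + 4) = o^3 + 2*o^2 - 16*o - 32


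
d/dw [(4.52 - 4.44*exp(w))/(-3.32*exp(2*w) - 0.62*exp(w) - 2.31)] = (-14.7408*exp(2*w) + 30.0128*exp(w) + 13.0588)*exp(w)/(11.0224*exp(4*w) + 4.1168*exp(3*w) + 15.7228*exp(2*w) + 2.8644*exp(w) + 5.3361)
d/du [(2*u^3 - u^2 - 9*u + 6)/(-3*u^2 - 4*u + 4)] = (-6*u^4 - 16*u^3 + u^2 + 28*u - 12)/(9*u^4 + 24*u^3 - 8*u^2 - 32*u + 16)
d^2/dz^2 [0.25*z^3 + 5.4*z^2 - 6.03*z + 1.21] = 1.5*z + 10.8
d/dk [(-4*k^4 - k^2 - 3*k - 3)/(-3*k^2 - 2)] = (24*k^5 + 32*k^3 - 9*k^2 - 14*k + 6)/(9*k^4 + 12*k^2 + 4)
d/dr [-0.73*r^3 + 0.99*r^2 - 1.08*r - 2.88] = -2.19*r^2 + 1.98*r - 1.08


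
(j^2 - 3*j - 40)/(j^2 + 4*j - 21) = (j^2 - 3*j - 40)/(j^2 + 4*j - 21)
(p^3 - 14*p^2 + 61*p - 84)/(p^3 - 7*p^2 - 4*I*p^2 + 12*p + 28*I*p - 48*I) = (p - 7)/(p - 4*I)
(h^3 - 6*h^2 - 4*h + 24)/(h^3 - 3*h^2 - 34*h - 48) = (h^2 - 8*h + 12)/(h^2 - 5*h - 24)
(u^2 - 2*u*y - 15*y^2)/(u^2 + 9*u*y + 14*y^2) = (u^2 - 2*u*y - 15*y^2)/(u^2 + 9*u*y + 14*y^2)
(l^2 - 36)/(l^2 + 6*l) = (l - 6)/l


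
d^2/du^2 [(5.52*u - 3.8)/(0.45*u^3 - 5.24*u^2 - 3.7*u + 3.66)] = (6.7068*u^5 - 87.33096*u^4 + 464.879904*u^3 - 697.16856*u^2 + 230.693808*u - 100.29616)/(0.091125*u^9 - 3.1833*u^8 + 34.82001*u^7 - 89.306774*u^6 - 338.07954*u^5 + 49.714248*u^4 + 393.19154*u^3 - 60.262632*u^2 - 148.69116*u + 49.027896)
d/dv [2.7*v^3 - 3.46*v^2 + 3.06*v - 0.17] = 8.1*v^2 - 6.92*v + 3.06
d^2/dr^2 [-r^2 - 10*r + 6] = -2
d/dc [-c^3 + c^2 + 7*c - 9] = -3*c^2 + 2*c + 7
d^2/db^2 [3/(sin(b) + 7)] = 3*(7*sin(b) + cos(b)^2 + 1)/(sin(b) + 7)^3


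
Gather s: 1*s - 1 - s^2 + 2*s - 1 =-s^2 + 3*s - 2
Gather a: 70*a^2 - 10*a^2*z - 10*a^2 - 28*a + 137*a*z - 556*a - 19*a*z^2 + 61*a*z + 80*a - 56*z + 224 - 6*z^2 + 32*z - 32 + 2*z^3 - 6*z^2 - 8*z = a^2*(60 - 10*z) + a*(-19*z^2 + 198*z - 504) + 2*z^3 - 12*z^2 - 32*z + 192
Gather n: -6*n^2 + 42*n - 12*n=-6*n^2 + 30*n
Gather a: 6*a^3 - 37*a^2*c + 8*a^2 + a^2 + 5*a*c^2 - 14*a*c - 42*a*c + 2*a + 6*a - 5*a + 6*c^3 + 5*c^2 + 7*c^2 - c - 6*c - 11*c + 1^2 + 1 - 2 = 6*a^3 + a^2*(9 - 37*c) + a*(5*c^2 - 56*c + 3) + 6*c^3 + 12*c^2 - 18*c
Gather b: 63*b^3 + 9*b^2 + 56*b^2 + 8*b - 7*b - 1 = 63*b^3 + 65*b^2 + b - 1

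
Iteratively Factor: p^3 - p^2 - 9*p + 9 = (p + 3)*(p^2 - 4*p + 3) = (p - 3)*(p + 3)*(p - 1)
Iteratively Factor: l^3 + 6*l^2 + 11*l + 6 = (l + 3)*(l^2 + 3*l + 2) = (l + 2)*(l + 3)*(l + 1)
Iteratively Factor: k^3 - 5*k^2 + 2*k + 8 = (k + 1)*(k^2 - 6*k + 8) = (k - 4)*(k + 1)*(k - 2)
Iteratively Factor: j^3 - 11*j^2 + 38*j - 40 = (j - 4)*(j^2 - 7*j + 10) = (j - 5)*(j - 4)*(j - 2)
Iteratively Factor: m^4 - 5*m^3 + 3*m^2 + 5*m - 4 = (m + 1)*(m^3 - 6*m^2 + 9*m - 4) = (m - 1)*(m + 1)*(m^2 - 5*m + 4) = (m - 4)*(m - 1)*(m + 1)*(m - 1)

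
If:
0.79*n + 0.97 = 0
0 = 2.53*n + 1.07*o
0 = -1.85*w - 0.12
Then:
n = -1.23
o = 2.90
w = -0.06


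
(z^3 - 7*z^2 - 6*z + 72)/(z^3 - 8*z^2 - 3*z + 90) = (z - 4)/(z - 5)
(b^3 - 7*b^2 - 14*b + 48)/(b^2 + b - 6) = b - 8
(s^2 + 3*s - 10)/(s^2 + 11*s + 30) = (s - 2)/(s + 6)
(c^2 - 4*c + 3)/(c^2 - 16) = (c^2 - 4*c + 3)/(c^2 - 16)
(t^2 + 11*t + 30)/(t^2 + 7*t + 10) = (t + 6)/(t + 2)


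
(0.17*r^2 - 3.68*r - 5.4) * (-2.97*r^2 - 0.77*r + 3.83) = -0.5049*r^4 + 10.7987*r^3 + 19.5227*r^2 - 9.9364*r - 20.682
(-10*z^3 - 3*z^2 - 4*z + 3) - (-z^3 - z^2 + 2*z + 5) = -9*z^3 - 2*z^2 - 6*z - 2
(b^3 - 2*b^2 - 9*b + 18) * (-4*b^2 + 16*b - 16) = -4*b^5 + 24*b^4 - 12*b^3 - 184*b^2 + 432*b - 288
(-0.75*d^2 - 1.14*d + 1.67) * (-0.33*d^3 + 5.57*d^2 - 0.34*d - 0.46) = 0.2475*d^5 - 3.8013*d^4 - 6.6459*d^3 + 10.0345*d^2 - 0.0434*d - 0.7682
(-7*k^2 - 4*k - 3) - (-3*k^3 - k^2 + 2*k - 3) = 3*k^3 - 6*k^2 - 6*k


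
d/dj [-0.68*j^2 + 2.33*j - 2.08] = 2.33 - 1.36*j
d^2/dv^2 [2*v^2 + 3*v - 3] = 4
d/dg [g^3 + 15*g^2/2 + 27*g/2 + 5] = 3*g^2 + 15*g + 27/2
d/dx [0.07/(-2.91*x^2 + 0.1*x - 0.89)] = (0.4074*x - 0.007)/(2.91*x^2 - 0.1*x + 0.89)^2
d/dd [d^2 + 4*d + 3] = 2*d + 4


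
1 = 1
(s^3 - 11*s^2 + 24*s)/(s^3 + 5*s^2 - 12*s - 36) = s*(s - 8)/(s^2 + 8*s + 12)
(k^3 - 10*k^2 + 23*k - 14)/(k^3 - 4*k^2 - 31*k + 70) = (k - 1)/(k + 5)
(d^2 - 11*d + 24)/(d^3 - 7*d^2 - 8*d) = (d - 3)/(d*(d + 1))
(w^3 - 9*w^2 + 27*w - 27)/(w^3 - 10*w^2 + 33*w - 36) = (w - 3)/(w - 4)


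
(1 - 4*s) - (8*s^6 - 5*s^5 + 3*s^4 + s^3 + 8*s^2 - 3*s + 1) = -8*s^6 + 5*s^5 - 3*s^4 - s^3 - 8*s^2 - s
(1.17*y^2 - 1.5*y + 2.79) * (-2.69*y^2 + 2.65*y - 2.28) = -3.1473*y^4 + 7.1355*y^3 - 14.1477*y^2 + 10.8135*y - 6.3612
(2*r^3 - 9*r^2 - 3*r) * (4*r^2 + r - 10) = 8*r^5 - 34*r^4 - 41*r^3 + 87*r^2 + 30*r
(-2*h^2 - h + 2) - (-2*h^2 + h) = 2 - 2*h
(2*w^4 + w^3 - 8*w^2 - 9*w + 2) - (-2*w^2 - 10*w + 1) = 2*w^4 + w^3 - 6*w^2 + w + 1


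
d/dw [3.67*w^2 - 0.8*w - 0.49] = 7.34*w - 0.8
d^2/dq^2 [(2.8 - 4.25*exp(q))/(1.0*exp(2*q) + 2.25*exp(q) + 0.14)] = (-4.25*exp(4*q) + 20.7625*exp(3*q) + 22.47*exp(2*q) + 13.94575*exp(q) - 0.9653)*exp(q)/(1.0*exp(6*q) + 6.75*exp(5*q) + 15.6075*exp(4*q) + 13.280625*exp(3*q) + 2.18505*exp(2*q) + 0.1323*exp(q) + 0.002744)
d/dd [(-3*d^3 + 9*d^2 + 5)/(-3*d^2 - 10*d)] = (9*d^4 + 60*d^3 - 90*d^2 + 30*d + 50)/(d^2*(9*d^2 + 60*d + 100))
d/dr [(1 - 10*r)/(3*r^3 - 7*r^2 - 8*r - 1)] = (60*r^3 - 79*r^2 + 14*r + 18)/(9*r^6 - 42*r^5 + r^4 + 106*r^3 + 78*r^2 + 16*r + 1)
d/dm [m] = 1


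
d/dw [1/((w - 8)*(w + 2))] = 2*(3 - w)/(w^4 - 12*w^3 + 4*w^2 + 192*w + 256)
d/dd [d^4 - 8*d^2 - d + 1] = 4*d^3 - 16*d - 1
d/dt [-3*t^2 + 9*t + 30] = 9 - 6*t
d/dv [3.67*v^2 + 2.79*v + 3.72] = 7.34*v + 2.79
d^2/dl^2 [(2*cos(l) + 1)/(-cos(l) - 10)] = 19*(sin(l)^2 + 10*cos(l) + 1)/(cos(l) + 10)^3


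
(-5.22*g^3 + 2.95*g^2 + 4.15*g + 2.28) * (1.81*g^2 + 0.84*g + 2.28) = -9.4482*g^5 + 0.954700000000001*g^4 - 1.9121*g^3 + 14.3388*g^2 + 11.3772*g + 5.1984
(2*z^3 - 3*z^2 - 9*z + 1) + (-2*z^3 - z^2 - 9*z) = -4*z^2 - 18*z + 1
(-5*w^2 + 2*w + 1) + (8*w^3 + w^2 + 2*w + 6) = 8*w^3 - 4*w^2 + 4*w + 7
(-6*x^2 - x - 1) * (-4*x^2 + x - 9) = 24*x^4 - 2*x^3 + 57*x^2 + 8*x + 9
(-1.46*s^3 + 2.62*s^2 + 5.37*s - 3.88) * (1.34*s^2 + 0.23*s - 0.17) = -1.9564*s^5 + 3.175*s^4 + 8.0466*s^3 - 4.4095*s^2 - 1.8053*s + 0.6596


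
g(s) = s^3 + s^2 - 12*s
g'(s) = 3*s^2 + 2*s - 12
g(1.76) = -12.57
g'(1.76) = 0.81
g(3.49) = 12.81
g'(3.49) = 31.52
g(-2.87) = 19.04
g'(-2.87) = 6.97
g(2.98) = -0.42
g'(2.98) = 20.60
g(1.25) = -11.48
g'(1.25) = -4.81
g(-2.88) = 18.97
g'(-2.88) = 7.12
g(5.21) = 106.04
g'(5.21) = 79.85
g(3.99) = 31.56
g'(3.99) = 43.74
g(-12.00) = -1440.00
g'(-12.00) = 396.00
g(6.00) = 180.00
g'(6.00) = 108.00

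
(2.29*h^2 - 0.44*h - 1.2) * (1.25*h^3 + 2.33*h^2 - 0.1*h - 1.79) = 2.8625*h^5 + 4.7857*h^4 - 2.7542*h^3 - 6.8511*h^2 + 0.9076*h + 2.148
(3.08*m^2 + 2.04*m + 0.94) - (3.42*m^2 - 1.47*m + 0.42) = -0.34*m^2 + 3.51*m + 0.52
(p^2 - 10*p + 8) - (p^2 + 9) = -10*p - 1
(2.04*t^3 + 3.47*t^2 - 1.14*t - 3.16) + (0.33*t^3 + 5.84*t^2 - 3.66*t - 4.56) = 2.37*t^3 + 9.31*t^2 - 4.8*t - 7.72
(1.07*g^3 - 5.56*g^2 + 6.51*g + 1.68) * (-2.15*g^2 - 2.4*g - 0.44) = -2.3005*g^5 + 9.386*g^4 - 1.1233*g^3 - 16.7896*g^2 - 6.8964*g - 0.7392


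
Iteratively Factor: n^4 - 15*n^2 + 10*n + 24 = (n - 2)*(n^3 + 2*n^2 - 11*n - 12) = (n - 3)*(n - 2)*(n^2 + 5*n + 4) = (n - 3)*(n - 2)*(n + 4)*(n + 1)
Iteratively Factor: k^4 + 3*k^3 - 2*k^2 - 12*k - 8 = (k + 2)*(k^3 + k^2 - 4*k - 4) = (k + 2)^2*(k^2 - k - 2) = (k - 2)*(k + 2)^2*(k + 1)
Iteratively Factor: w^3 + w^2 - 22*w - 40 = (w - 5)*(w^2 + 6*w + 8) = (w - 5)*(w + 2)*(w + 4)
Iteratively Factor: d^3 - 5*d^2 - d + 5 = (d + 1)*(d^2 - 6*d + 5) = (d - 1)*(d + 1)*(d - 5)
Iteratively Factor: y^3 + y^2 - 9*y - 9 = (y + 1)*(y^2 - 9) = (y + 1)*(y + 3)*(y - 3)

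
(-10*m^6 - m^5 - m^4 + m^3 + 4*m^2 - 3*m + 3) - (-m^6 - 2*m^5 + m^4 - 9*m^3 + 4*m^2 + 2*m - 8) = -9*m^6 + m^5 - 2*m^4 + 10*m^3 - 5*m + 11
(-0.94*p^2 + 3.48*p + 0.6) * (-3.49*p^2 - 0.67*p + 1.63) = 3.2806*p^4 - 11.5154*p^3 - 5.9578*p^2 + 5.2704*p + 0.978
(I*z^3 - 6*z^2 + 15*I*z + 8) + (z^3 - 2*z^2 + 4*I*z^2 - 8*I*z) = z^3 + I*z^3 - 8*z^2 + 4*I*z^2 + 7*I*z + 8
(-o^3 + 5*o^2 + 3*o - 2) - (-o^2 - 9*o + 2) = -o^3 + 6*o^2 + 12*o - 4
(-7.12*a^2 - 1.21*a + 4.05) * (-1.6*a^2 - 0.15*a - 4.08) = 11.392*a^4 + 3.004*a^3 + 22.7511*a^2 + 4.3293*a - 16.524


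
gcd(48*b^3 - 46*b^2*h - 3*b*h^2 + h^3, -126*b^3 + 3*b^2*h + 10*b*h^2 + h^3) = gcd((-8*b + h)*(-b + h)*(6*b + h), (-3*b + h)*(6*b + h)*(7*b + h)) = 6*b + h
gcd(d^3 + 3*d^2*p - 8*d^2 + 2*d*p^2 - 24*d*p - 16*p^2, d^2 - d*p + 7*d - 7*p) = 1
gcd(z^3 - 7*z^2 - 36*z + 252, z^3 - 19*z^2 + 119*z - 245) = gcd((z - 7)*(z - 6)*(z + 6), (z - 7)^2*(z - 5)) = z - 7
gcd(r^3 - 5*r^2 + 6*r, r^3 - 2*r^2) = r^2 - 2*r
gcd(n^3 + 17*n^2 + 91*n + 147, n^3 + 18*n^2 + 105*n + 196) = n^2 + 14*n + 49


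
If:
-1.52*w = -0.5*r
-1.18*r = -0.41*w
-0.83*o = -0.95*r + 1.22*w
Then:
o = 0.00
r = 0.00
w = 0.00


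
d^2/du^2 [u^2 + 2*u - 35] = 2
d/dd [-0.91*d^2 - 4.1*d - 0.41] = -1.82*d - 4.1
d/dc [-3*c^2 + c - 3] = 1 - 6*c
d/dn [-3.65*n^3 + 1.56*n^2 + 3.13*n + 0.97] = -10.95*n^2 + 3.12*n + 3.13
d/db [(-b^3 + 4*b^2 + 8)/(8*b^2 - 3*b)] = 2*(-4*b^4 + 3*b^3 - 6*b^2 - 64*b + 12)/(b^2*(64*b^2 - 48*b + 9))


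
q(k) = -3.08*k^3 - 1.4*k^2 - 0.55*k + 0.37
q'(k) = -9.24*k^2 - 2.8*k - 0.55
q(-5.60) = 500.44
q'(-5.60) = -274.64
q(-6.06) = 637.73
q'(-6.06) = -322.91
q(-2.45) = 38.61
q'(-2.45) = -49.15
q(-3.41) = 108.09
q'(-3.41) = -98.45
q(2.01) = -31.40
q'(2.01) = -43.51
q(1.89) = -26.46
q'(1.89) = -38.85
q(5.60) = -587.51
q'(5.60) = -306.00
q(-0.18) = 0.44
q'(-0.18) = -0.35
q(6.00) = -718.61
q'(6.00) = -349.99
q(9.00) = -2363.30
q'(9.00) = -774.19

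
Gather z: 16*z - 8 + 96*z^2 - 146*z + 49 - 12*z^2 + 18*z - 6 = 84*z^2 - 112*z + 35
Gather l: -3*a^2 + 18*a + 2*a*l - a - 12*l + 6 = -3*a^2 + 17*a + l*(2*a - 12) + 6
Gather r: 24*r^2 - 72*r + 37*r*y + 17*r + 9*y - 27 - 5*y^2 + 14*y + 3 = 24*r^2 + r*(37*y - 55) - 5*y^2 + 23*y - 24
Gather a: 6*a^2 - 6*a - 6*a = 6*a^2 - 12*a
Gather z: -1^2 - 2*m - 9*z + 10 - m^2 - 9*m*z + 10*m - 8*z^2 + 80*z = -m^2 + 8*m - 8*z^2 + z*(71 - 9*m) + 9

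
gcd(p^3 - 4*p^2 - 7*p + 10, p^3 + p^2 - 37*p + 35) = p^2 - 6*p + 5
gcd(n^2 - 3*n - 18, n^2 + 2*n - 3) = n + 3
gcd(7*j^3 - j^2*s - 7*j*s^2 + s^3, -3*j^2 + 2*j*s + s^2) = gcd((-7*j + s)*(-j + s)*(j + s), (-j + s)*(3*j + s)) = -j + s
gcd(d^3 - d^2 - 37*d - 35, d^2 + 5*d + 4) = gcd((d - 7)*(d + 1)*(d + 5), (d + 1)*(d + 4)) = d + 1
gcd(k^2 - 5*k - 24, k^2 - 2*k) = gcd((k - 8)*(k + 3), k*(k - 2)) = 1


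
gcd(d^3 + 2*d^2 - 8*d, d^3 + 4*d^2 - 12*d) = d^2 - 2*d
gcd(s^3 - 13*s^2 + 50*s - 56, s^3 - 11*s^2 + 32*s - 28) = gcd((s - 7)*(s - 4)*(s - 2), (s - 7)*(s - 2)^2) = s^2 - 9*s + 14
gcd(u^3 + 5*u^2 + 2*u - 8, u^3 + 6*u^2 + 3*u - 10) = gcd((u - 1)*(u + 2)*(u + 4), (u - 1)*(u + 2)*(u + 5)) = u^2 + u - 2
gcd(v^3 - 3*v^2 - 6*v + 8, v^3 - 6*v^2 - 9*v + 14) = v^2 + v - 2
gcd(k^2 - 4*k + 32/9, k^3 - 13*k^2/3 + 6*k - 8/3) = k - 4/3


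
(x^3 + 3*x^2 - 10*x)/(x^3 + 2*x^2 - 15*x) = (x - 2)/(x - 3)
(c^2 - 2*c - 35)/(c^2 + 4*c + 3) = (c^2 - 2*c - 35)/(c^2 + 4*c + 3)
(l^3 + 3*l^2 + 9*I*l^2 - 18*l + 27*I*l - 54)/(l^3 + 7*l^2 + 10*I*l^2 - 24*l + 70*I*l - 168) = (l^2 + 3*l*(1 + I) + 9*I)/(l^2 + l*(7 + 4*I) + 28*I)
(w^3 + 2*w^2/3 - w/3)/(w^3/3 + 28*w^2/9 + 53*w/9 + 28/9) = 3*w*(3*w - 1)/(3*w^2 + 25*w + 28)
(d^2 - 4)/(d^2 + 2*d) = (d - 2)/d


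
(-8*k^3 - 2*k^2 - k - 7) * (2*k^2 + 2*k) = -16*k^5 - 20*k^4 - 6*k^3 - 16*k^2 - 14*k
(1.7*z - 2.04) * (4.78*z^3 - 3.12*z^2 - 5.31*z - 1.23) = 8.126*z^4 - 15.0552*z^3 - 2.6622*z^2 + 8.7414*z + 2.5092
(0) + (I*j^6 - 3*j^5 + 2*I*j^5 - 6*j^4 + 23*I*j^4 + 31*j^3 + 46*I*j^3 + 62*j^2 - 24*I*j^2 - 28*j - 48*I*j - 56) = I*j^6 - 3*j^5 + 2*I*j^5 - 6*j^4 + 23*I*j^4 + 31*j^3 + 46*I*j^3 + 62*j^2 - 24*I*j^2 - 28*j - 48*I*j - 56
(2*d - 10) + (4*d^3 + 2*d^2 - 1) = 4*d^3 + 2*d^2 + 2*d - 11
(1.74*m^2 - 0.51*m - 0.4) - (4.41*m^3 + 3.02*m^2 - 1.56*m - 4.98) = -4.41*m^3 - 1.28*m^2 + 1.05*m + 4.58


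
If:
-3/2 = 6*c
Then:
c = -1/4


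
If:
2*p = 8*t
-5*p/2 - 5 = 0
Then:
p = -2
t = -1/2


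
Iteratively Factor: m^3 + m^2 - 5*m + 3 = (m + 3)*(m^2 - 2*m + 1) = (m - 1)*(m + 3)*(m - 1)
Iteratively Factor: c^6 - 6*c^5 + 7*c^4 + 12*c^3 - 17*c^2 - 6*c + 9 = (c + 1)*(c^5 - 7*c^4 + 14*c^3 - 2*c^2 - 15*c + 9) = (c + 1)^2*(c^4 - 8*c^3 + 22*c^2 - 24*c + 9) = (c - 3)*(c + 1)^2*(c^3 - 5*c^2 + 7*c - 3) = (c - 3)^2*(c + 1)^2*(c^2 - 2*c + 1) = (c - 3)^2*(c - 1)*(c + 1)^2*(c - 1)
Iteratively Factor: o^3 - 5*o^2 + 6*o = (o - 3)*(o^2 - 2*o) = (o - 3)*(o - 2)*(o)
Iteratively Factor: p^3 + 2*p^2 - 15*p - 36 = (p - 4)*(p^2 + 6*p + 9) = (p - 4)*(p + 3)*(p + 3)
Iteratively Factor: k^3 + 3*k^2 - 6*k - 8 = (k + 1)*(k^2 + 2*k - 8) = (k + 1)*(k + 4)*(k - 2)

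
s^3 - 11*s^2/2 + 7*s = s*(s - 7/2)*(s - 2)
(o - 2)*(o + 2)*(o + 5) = o^3 + 5*o^2 - 4*o - 20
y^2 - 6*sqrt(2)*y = y*(y - 6*sqrt(2))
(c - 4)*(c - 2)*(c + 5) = c^3 - c^2 - 22*c + 40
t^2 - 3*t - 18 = (t - 6)*(t + 3)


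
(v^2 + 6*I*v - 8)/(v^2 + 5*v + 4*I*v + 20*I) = (v + 2*I)/(v + 5)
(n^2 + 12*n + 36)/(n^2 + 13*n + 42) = (n + 6)/(n + 7)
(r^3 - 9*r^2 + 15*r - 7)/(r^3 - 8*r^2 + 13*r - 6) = (r - 7)/(r - 6)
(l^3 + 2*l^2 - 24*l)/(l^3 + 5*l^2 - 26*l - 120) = l*(l - 4)/(l^2 - l - 20)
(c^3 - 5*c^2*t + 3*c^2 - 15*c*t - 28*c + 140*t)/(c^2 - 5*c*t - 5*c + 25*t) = (c^2 + 3*c - 28)/(c - 5)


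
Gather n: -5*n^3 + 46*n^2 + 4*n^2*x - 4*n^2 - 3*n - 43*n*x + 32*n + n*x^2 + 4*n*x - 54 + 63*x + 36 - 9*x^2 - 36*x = -5*n^3 + n^2*(4*x + 42) + n*(x^2 - 39*x + 29) - 9*x^2 + 27*x - 18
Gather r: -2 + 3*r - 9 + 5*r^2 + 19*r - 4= 5*r^2 + 22*r - 15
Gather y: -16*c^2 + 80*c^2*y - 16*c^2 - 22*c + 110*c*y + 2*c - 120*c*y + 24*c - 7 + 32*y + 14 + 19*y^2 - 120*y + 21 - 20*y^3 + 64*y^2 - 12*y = -32*c^2 + 4*c - 20*y^3 + 83*y^2 + y*(80*c^2 - 10*c - 100) + 28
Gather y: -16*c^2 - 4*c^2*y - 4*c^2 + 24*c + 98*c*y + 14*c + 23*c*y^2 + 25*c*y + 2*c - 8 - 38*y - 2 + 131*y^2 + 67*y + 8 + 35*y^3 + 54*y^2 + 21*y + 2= -20*c^2 + 40*c + 35*y^3 + y^2*(23*c + 185) + y*(-4*c^2 + 123*c + 50)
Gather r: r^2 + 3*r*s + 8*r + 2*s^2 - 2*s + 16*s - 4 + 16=r^2 + r*(3*s + 8) + 2*s^2 + 14*s + 12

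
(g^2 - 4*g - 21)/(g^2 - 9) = (g - 7)/(g - 3)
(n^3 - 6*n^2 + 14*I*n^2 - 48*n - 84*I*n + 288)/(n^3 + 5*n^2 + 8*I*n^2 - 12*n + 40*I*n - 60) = (n^2 + n*(-6 + 8*I) - 48*I)/(n^2 + n*(5 + 2*I) + 10*I)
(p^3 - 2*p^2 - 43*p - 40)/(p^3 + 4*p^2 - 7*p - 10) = (p - 8)/(p - 2)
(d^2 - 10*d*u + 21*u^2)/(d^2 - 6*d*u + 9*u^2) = (-d + 7*u)/(-d + 3*u)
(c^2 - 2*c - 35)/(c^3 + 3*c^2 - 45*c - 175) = 1/(c + 5)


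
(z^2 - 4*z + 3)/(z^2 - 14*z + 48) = (z^2 - 4*z + 3)/(z^2 - 14*z + 48)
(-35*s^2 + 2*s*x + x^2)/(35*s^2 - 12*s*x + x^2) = (7*s + x)/(-7*s + x)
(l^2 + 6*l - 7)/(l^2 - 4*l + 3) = (l + 7)/(l - 3)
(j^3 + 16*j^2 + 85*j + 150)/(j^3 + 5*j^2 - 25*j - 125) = (j + 6)/(j - 5)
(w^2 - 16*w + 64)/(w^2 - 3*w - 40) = (w - 8)/(w + 5)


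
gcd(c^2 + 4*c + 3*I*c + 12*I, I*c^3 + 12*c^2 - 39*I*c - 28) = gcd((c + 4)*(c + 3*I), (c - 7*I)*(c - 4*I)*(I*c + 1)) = 1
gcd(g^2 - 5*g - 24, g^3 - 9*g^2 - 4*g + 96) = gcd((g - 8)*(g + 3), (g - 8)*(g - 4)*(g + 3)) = g^2 - 5*g - 24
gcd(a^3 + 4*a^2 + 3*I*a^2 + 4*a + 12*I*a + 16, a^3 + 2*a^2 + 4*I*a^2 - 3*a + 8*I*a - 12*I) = a + 4*I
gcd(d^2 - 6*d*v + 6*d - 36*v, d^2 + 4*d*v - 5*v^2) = 1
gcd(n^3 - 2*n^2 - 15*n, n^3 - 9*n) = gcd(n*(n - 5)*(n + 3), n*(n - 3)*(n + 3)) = n^2 + 3*n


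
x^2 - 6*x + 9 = (x - 3)^2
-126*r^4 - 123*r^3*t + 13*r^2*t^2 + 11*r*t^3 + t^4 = (-3*r + t)*(r + t)*(6*r + t)*(7*r + t)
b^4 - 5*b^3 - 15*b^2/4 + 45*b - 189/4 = (b - 7/2)*(b - 3)*(b - 3/2)*(b + 3)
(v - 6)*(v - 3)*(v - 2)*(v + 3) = v^4 - 8*v^3 + 3*v^2 + 72*v - 108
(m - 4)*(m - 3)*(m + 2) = m^3 - 5*m^2 - 2*m + 24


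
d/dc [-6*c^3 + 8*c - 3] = 8 - 18*c^2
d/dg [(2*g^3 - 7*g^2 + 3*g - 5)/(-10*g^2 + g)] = (-20*g^4 + 4*g^3 + 23*g^2 - 100*g + 5)/(g^2*(100*g^2 - 20*g + 1))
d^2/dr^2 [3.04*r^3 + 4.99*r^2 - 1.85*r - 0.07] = 18.24*r + 9.98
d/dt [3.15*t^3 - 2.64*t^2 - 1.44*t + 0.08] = 9.45*t^2 - 5.28*t - 1.44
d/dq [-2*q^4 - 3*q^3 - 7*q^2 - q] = -8*q^3 - 9*q^2 - 14*q - 1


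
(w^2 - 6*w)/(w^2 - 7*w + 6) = w/(w - 1)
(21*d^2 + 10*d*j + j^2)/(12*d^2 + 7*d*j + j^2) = (7*d + j)/(4*d + j)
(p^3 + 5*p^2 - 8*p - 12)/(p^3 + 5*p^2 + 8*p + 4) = (p^2 + 4*p - 12)/(p^2 + 4*p + 4)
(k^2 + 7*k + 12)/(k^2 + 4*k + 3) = (k + 4)/(k + 1)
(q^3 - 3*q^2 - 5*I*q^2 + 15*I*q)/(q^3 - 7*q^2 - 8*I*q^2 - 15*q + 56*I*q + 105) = q*(q - 3)/(q^2 - q*(7 + 3*I) + 21*I)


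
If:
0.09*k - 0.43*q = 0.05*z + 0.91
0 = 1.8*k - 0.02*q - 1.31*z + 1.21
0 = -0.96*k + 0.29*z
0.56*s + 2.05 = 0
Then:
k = 0.49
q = -2.20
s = -3.66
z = 1.64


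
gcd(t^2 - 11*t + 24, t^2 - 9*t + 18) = t - 3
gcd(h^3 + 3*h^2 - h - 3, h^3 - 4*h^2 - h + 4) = h^2 - 1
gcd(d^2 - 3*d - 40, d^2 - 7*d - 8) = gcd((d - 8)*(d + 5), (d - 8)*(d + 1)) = d - 8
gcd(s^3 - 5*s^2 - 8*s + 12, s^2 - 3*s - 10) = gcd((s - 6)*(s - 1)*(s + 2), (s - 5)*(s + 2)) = s + 2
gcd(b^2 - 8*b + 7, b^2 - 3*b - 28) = b - 7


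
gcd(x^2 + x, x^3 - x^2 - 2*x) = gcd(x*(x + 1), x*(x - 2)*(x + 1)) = x^2 + x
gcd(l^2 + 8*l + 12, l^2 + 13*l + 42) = l + 6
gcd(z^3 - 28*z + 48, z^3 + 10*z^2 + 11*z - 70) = z - 2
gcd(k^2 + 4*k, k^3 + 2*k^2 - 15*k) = k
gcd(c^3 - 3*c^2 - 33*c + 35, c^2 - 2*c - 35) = c^2 - 2*c - 35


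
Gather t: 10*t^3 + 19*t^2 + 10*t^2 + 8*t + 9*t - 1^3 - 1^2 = 10*t^3 + 29*t^2 + 17*t - 2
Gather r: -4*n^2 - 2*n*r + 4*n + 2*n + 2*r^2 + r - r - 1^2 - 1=-4*n^2 - 2*n*r + 6*n + 2*r^2 - 2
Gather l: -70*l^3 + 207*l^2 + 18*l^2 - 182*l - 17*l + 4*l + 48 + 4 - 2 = -70*l^3 + 225*l^2 - 195*l + 50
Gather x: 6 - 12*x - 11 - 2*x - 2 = -14*x - 7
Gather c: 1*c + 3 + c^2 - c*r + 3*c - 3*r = c^2 + c*(4 - r) - 3*r + 3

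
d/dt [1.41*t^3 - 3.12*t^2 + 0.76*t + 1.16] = 4.23*t^2 - 6.24*t + 0.76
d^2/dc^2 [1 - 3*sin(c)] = 3*sin(c)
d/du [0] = 0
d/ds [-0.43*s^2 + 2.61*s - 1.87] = 2.61 - 0.86*s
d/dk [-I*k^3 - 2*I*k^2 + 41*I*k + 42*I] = I*(-3*k^2 - 4*k + 41)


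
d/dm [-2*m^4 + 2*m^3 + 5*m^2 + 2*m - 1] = -8*m^3 + 6*m^2 + 10*m + 2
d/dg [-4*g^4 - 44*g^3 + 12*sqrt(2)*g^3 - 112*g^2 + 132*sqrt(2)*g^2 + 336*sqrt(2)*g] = -16*g^3 - 132*g^2 + 36*sqrt(2)*g^2 - 224*g + 264*sqrt(2)*g + 336*sqrt(2)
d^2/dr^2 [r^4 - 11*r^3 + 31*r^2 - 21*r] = 12*r^2 - 66*r + 62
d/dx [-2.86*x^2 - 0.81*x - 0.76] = -5.72*x - 0.81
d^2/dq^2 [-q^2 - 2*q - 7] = -2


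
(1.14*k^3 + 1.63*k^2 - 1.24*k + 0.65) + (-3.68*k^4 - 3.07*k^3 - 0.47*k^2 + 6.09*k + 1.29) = -3.68*k^4 - 1.93*k^3 + 1.16*k^2 + 4.85*k + 1.94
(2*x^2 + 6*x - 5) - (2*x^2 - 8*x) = 14*x - 5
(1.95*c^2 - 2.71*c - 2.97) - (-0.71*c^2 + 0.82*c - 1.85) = 2.66*c^2 - 3.53*c - 1.12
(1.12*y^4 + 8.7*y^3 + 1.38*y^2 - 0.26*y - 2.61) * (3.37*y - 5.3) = 3.7744*y^5 + 23.383*y^4 - 41.4594*y^3 - 8.1902*y^2 - 7.4177*y + 13.833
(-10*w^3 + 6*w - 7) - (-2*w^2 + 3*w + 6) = -10*w^3 + 2*w^2 + 3*w - 13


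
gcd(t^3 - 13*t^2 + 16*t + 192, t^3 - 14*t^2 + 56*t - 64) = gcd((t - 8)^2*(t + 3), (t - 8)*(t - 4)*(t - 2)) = t - 8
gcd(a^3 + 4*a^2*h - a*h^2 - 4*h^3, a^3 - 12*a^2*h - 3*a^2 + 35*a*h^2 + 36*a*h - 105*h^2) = 1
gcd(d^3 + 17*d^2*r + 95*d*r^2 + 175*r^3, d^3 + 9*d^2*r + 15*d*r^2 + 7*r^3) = d + 7*r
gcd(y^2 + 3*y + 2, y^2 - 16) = 1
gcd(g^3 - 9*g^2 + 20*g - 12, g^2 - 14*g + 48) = g - 6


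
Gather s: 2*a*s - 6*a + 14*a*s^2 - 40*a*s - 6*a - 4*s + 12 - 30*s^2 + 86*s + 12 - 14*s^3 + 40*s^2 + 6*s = -12*a - 14*s^3 + s^2*(14*a + 10) + s*(88 - 38*a) + 24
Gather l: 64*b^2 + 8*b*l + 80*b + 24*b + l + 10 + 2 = 64*b^2 + 104*b + l*(8*b + 1) + 12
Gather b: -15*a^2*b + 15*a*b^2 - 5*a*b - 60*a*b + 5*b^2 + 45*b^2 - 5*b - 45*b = b^2*(15*a + 50) + b*(-15*a^2 - 65*a - 50)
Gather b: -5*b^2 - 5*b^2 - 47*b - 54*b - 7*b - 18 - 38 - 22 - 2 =-10*b^2 - 108*b - 80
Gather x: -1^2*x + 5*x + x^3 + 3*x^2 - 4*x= x^3 + 3*x^2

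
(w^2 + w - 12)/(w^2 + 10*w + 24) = (w - 3)/(w + 6)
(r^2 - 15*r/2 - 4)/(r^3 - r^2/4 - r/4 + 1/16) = 8*(r - 8)/(8*r^2 - 6*r + 1)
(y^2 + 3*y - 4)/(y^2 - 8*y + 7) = (y + 4)/(y - 7)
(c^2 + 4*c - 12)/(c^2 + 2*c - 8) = (c + 6)/(c + 4)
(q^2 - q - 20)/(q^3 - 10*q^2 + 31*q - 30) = (q + 4)/(q^2 - 5*q + 6)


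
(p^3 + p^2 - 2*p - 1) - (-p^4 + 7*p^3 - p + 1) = p^4 - 6*p^3 + p^2 - p - 2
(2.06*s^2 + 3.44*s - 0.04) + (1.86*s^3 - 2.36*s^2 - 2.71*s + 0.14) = 1.86*s^3 - 0.3*s^2 + 0.73*s + 0.1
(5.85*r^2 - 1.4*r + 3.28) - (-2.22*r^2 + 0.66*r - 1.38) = 8.07*r^2 - 2.06*r + 4.66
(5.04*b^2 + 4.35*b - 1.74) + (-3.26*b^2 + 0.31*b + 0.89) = 1.78*b^2 + 4.66*b - 0.85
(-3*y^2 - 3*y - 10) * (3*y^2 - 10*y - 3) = -9*y^4 + 21*y^3 + 9*y^2 + 109*y + 30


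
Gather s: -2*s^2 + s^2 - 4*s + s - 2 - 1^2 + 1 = -s^2 - 3*s - 2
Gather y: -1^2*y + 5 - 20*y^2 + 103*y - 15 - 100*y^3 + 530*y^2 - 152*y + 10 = -100*y^3 + 510*y^2 - 50*y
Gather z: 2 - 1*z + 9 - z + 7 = 18 - 2*z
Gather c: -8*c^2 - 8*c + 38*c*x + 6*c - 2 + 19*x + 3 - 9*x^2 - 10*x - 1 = -8*c^2 + c*(38*x - 2) - 9*x^2 + 9*x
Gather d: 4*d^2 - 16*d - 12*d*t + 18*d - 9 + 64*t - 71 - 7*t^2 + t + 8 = 4*d^2 + d*(2 - 12*t) - 7*t^2 + 65*t - 72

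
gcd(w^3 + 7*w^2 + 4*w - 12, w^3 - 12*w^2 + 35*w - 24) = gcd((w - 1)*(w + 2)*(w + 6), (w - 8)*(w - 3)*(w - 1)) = w - 1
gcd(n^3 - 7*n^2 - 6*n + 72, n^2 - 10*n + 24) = n^2 - 10*n + 24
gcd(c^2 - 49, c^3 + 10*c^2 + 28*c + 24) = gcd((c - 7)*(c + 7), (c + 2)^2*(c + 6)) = 1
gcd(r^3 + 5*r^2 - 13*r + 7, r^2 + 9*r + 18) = 1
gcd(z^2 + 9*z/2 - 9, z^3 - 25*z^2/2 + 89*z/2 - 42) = z - 3/2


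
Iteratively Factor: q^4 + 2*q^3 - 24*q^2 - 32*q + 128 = (q - 4)*(q^3 + 6*q^2 - 32) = (q - 4)*(q + 4)*(q^2 + 2*q - 8) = (q - 4)*(q + 4)^2*(q - 2)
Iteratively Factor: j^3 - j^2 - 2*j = (j - 2)*(j^2 + j) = j*(j - 2)*(j + 1)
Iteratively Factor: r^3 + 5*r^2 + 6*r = (r + 2)*(r^2 + 3*r) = (r + 2)*(r + 3)*(r)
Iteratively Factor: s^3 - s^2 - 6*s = (s + 2)*(s^2 - 3*s) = (s - 3)*(s + 2)*(s)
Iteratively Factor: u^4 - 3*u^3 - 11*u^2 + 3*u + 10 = (u + 2)*(u^3 - 5*u^2 - u + 5) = (u - 1)*(u + 2)*(u^2 - 4*u - 5) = (u - 1)*(u + 1)*(u + 2)*(u - 5)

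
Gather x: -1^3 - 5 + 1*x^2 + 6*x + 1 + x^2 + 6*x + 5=2*x^2 + 12*x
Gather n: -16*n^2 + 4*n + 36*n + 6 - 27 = -16*n^2 + 40*n - 21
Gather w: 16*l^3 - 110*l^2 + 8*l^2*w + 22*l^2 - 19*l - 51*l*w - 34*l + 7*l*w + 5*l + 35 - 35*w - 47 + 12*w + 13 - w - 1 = 16*l^3 - 88*l^2 - 48*l + w*(8*l^2 - 44*l - 24)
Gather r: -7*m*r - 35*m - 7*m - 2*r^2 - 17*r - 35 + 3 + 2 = -42*m - 2*r^2 + r*(-7*m - 17) - 30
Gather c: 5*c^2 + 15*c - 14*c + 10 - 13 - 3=5*c^2 + c - 6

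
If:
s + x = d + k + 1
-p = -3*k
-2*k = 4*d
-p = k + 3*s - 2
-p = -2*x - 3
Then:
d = 11/4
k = -11/2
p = -33/2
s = 8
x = -39/4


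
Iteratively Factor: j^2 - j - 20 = (j - 5)*(j + 4)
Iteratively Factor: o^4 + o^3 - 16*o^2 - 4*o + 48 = (o - 2)*(o^3 + 3*o^2 - 10*o - 24) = (o - 3)*(o - 2)*(o^2 + 6*o + 8) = (o - 3)*(o - 2)*(o + 2)*(o + 4)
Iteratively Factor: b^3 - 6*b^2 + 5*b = (b - 1)*(b^2 - 5*b) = (b - 5)*(b - 1)*(b)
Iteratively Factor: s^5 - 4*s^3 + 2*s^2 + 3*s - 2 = (s - 1)*(s^4 + s^3 - 3*s^2 - s + 2) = (s - 1)^2*(s^3 + 2*s^2 - s - 2) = (s - 1)^2*(s + 1)*(s^2 + s - 2) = (s - 1)^3*(s + 1)*(s + 2)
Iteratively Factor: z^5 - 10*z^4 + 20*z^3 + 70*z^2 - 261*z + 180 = (z - 5)*(z^4 - 5*z^3 - 5*z^2 + 45*z - 36) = (z - 5)*(z - 4)*(z^3 - z^2 - 9*z + 9) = (z - 5)*(z - 4)*(z - 3)*(z^2 + 2*z - 3) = (z - 5)*(z - 4)*(z - 3)*(z - 1)*(z + 3)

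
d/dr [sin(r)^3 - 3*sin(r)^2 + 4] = 3*(sin(r) - 2)*sin(r)*cos(r)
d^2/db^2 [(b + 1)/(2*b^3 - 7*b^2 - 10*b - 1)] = 2*(12*b^2 - 54*b + 83)/(8*b^6 - 108*b^5 + 474*b^4 - 621*b^3 - 237*b^2 - 27*b - 1)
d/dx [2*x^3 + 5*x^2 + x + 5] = 6*x^2 + 10*x + 1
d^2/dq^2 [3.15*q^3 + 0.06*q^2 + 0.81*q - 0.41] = 18.9*q + 0.12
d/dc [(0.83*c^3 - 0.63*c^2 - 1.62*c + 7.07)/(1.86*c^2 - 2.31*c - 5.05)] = (1.5438*c^4 - 3.8346*c^3 - 8.106*c^2 - 19.9374*c + 24.5127)/(3.4596*c^4 - 8.5932*c^3 - 13.4499*c^2 + 23.331*c + 25.5025)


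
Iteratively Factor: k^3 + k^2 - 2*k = (k + 2)*(k^2 - k) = k*(k + 2)*(k - 1)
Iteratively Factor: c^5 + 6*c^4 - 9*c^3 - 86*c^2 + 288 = (c + 4)*(c^4 + 2*c^3 - 17*c^2 - 18*c + 72) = (c - 2)*(c + 4)*(c^3 + 4*c^2 - 9*c - 36) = (c - 3)*(c - 2)*(c + 4)*(c^2 + 7*c + 12) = (c - 3)*(c - 2)*(c + 4)^2*(c + 3)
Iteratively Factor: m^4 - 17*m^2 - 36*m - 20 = (m + 1)*(m^3 - m^2 - 16*m - 20) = (m + 1)*(m + 2)*(m^2 - 3*m - 10) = (m - 5)*(m + 1)*(m + 2)*(m + 2)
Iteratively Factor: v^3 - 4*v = (v - 2)*(v^2 + 2*v) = v*(v - 2)*(v + 2)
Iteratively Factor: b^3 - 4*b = (b - 2)*(b^2 + 2*b) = (b - 2)*(b + 2)*(b)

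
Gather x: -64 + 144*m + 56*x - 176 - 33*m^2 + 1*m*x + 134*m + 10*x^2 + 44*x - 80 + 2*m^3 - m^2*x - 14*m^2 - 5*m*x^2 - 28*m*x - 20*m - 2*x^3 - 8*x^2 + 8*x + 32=2*m^3 - 47*m^2 + 258*m - 2*x^3 + x^2*(2 - 5*m) + x*(-m^2 - 27*m + 108) - 288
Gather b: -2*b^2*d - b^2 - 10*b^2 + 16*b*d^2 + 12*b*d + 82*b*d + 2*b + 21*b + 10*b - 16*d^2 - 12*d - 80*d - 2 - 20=b^2*(-2*d - 11) + b*(16*d^2 + 94*d + 33) - 16*d^2 - 92*d - 22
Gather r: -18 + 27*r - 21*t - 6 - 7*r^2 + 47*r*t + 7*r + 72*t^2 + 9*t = -7*r^2 + r*(47*t + 34) + 72*t^2 - 12*t - 24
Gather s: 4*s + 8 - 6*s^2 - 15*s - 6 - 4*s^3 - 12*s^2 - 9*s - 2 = -4*s^3 - 18*s^2 - 20*s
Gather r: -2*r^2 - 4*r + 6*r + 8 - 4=-2*r^2 + 2*r + 4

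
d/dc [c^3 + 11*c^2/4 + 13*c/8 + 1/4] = 3*c^2 + 11*c/2 + 13/8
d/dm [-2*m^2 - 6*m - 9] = -4*m - 6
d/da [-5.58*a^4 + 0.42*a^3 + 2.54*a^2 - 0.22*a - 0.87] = -22.32*a^3 + 1.26*a^2 + 5.08*a - 0.22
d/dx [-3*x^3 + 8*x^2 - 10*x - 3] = -9*x^2 + 16*x - 10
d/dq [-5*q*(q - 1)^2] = 5*(1 - 3*q)*(q - 1)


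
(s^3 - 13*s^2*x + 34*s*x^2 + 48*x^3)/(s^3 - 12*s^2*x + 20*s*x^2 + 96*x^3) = (s + x)/(s + 2*x)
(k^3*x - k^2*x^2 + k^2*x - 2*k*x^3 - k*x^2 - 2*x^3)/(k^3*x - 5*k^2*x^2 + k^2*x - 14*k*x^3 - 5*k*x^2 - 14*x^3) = (-k^2 + k*x + 2*x^2)/(-k^2 + 5*k*x + 14*x^2)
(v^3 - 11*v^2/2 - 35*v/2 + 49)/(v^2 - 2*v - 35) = (v^2 + 3*v/2 - 7)/(v + 5)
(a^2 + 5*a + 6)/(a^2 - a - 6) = (a + 3)/(a - 3)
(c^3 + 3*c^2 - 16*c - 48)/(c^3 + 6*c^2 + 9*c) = (c^2 - 16)/(c*(c + 3))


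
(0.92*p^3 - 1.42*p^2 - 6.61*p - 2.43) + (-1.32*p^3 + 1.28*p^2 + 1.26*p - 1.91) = -0.4*p^3 - 0.14*p^2 - 5.35*p - 4.34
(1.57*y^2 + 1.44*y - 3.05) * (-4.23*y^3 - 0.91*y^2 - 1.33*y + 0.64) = -6.6411*y^5 - 7.5199*y^4 + 9.503*y^3 + 1.8651*y^2 + 4.9781*y - 1.952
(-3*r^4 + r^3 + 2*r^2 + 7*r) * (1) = -3*r^4 + r^3 + 2*r^2 + 7*r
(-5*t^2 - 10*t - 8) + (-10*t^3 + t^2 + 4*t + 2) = -10*t^3 - 4*t^2 - 6*t - 6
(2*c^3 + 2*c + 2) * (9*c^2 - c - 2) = 18*c^5 - 2*c^4 + 14*c^3 + 16*c^2 - 6*c - 4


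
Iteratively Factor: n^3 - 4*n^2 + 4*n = (n - 2)*(n^2 - 2*n) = n*(n - 2)*(n - 2)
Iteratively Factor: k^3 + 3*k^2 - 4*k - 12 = (k + 3)*(k^2 - 4) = (k - 2)*(k + 3)*(k + 2)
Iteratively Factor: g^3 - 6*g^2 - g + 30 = (g + 2)*(g^2 - 8*g + 15) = (g - 3)*(g + 2)*(g - 5)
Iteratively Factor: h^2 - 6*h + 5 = (h - 1)*(h - 5)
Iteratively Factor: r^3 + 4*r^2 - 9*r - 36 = (r - 3)*(r^2 + 7*r + 12) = (r - 3)*(r + 3)*(r + 4)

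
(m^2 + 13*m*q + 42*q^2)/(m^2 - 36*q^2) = (-m - 7*q)/(-m + 6*q)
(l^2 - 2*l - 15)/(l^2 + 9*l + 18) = (l - 5)/(l + 6)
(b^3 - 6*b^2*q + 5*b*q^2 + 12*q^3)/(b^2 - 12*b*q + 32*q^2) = (-b^2 + 2*b*q + 3*q^2)/(-b + 8*q)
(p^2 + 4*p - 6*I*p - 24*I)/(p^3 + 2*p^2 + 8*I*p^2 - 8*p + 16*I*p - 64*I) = (p - 6*I)/(p^2 + p*(-2 + 8*I) - 16*I)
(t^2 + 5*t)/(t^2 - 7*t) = (t + 5)/(t - 7)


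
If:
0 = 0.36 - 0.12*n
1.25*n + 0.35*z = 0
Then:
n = 3.00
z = -10.71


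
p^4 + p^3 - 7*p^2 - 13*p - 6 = (p - 3)*(p + 1)^2*(p + 2)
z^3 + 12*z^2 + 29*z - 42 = (z - 1)*(z + 6)*(z + 7)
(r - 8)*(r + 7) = r^2 - r - 56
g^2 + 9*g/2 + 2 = (g + 1/2)*(g + 4)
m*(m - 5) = m^2 - 5*m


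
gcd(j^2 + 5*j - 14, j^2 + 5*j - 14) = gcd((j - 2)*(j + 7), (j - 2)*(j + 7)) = j^2 + 5*j - 14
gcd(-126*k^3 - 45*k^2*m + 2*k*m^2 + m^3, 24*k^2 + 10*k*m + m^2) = 6*k + m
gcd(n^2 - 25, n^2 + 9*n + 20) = n + 5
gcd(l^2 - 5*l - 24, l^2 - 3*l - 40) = l - 8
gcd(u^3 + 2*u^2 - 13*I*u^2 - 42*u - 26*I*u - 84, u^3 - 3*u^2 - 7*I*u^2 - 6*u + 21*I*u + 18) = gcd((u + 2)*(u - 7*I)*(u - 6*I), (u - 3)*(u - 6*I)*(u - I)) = u - 6*I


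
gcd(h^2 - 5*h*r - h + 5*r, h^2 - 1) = h - 1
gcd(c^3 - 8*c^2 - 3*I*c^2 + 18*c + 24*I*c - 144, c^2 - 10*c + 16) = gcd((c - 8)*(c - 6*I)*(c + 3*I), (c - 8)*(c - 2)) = c - 8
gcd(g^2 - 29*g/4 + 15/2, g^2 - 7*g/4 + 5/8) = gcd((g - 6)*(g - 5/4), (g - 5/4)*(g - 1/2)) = g - 5/4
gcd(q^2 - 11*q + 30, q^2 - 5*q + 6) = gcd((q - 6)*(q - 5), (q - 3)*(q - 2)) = 1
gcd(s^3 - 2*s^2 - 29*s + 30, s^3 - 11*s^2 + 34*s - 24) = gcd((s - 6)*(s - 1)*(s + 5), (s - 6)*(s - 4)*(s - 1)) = s^2 - 7*s + 6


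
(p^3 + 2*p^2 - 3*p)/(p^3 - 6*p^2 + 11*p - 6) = p*(p + 3)/(p^2 - 5*p + 6)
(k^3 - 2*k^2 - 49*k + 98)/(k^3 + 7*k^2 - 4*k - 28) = (k - 7)/(k + 2)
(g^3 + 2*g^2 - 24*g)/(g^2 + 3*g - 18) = g*(g - 4)/(g - 3)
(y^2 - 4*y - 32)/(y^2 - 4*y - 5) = (-y^2 + 4*y + 32)/(-y^2 + 4*y + 5)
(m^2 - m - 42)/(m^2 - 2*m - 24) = (-m^2 + m + 42)/(-m^2 + 2*m + 24)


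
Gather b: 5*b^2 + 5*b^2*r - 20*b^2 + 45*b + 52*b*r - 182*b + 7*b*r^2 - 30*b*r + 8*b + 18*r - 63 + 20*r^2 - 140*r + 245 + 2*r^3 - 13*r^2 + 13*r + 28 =b^2*(5*r - 15) + b*(7*r^2 + 22*r - 129) + 2*r^3 + 7*r^2 - 109*r + 210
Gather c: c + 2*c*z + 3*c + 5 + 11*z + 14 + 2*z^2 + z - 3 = c*(2*z + 4) + 2*z^2 + 12*z + 16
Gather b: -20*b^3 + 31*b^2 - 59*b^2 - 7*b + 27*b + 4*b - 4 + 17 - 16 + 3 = -20*b^3 - 28*b^2 + 24*b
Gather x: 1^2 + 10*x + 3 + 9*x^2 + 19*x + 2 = 9*x^2 + 29*x + 6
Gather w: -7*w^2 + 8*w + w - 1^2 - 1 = -7*w^2 + 9*w - 2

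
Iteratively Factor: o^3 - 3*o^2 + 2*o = (o - 1)*(o^2 - 2*o) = (o - 2)*(o - 1)*(o)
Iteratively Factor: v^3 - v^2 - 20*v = (v + 4)*(v^2 - 5*v) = (v - 5)*(v + 4)*(v)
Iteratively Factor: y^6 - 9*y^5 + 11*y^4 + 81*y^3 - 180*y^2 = (y)*(y^5 - 9*y^4 + 11*y^3 + 81*y^2 - 180*y) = y*(y - 3)*(y^4 - 6*y^3 - 7*y^2 + 60*y) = y*(y - 4)*(y - 3)*(y^3 - 2*y^2 - 15*y) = y*(y - 4)*(y - 3)*(y + 3)*(y^2 - 5*y) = y^2*(y - 4)*(y - 3)*(y + 3)*(y - 5)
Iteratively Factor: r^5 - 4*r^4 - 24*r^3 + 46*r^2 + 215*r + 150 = (r + 3)*(r^4 - 7*r^3 - 3*r^2 + 55*r + 50) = (r - 5)*(r + 3)*(r^3 - 2*r^2 - 13*r - 10) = (r - 5)^2*(r + 3)*(r^2 + 3*r + 2) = (r - 5)^2*(r + 2)*(r + 3)*(r + 1)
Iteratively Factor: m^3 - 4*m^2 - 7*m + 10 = (m - 5)*(m^2 + m - 2) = (m - 5)*(m - 1)*(m + 2)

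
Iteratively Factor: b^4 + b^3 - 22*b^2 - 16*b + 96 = (b + 3)*(b^3 - 2*b^2 - 16*b + 32) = (b + 3)*(b + 4)*(b^2 - 6*b + 8) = (b - 4)*(b + 3)*(b + 4)*(b - 2)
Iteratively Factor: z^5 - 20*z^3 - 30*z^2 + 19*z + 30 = (z - 1)*(z^4 + z^3 - 19*z^2 - 49*z - 30) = (z - 1)*(z + 3)*(z^3 - 2*z^2 - 13*z - 10) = (z - 5)*(z - 1)*(z + 3)*(z^2 + 3*z + 2) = (z - 5)*(z - 1)*(z + 1)*(z + 3)*(z + 2)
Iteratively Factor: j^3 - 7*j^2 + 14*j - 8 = (j - 4)*(j^2 - 3*j + 2) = (j - 4)*(j - 2)*(j - 1)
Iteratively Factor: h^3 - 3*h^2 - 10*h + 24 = (h + 3)*(h^2 - 6*h + 8) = (h - 4)*(h + 3)*(h - 2)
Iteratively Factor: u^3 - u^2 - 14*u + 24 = (u - 2)*(u^2 + u - 12) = (u - 3)*(u - 2)*(u + 4)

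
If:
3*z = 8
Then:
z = 8/3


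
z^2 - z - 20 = (z - 5)*(z + 4)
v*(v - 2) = v^2 - 2*v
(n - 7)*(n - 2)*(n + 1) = n^3 - 8*n^2 + 5*n + 14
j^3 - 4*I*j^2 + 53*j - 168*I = (j - 8*I)*(j - 3*I)*(j + 7*I)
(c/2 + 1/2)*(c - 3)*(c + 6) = c^3/2 + 2*c^2 - 15*c/2 - 9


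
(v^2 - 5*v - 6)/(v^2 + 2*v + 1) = (v - 6)/(v + 1)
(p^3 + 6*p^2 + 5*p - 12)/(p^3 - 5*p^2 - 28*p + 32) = (p + 3)/(p - 8)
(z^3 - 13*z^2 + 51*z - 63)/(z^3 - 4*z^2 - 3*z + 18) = (z - 7)/(z + 2)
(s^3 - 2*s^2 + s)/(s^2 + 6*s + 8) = s*(s^2 - 2*s + 1)/(s^2 + 6*s + 8)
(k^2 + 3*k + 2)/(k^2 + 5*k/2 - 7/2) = 2*(k^2 + 3*k + 2)/(2*k^2 + 5*k - 7)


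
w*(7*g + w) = 7*g*w + w^2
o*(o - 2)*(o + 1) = o^3 - o^2 - 2*o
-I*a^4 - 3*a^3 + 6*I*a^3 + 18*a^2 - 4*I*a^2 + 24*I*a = a*(a - 6)*(a - 4*I)*(-I*a + 1)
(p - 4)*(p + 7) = p^2 + 3*p - 28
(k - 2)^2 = k^2 - 4*k + 4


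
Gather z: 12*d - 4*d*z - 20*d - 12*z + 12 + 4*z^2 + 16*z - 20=-8*d + 4*z^2 + z*(4 - 4*d) - 8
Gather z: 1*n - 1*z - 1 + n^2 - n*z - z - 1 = n^2 + n + z*(-n - 2) - 2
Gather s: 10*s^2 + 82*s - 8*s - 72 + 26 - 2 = 10*s^2 + 74*s - 48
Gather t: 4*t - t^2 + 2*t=-t^2 + 6*t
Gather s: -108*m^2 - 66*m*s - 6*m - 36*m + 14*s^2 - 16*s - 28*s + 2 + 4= -108*m^2 - 42*m + 14*s^2 + s*(-66*m - 44) + 6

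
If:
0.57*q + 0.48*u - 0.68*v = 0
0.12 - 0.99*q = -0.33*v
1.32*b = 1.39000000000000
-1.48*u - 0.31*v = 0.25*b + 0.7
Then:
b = 1.05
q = -0.02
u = -0.56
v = -0.41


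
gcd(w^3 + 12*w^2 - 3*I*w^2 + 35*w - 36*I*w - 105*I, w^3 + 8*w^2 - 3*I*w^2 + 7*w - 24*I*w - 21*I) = w^2 + w*(7 - 3*I) - 21*I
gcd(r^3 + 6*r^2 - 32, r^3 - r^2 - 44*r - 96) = r + 4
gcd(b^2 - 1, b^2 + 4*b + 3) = b + 1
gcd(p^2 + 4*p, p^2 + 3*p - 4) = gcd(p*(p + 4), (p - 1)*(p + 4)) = p + 4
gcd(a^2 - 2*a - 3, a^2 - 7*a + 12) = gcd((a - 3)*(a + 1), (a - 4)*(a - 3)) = a - 3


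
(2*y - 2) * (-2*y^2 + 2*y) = -4*y^3 + 8*y^2 - 4*y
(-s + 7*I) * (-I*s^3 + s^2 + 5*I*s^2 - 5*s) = I*s^4 + 6*s^3 - 5*I*s^3 - 30*s^2 + 7*I*s^2 - 35*I*s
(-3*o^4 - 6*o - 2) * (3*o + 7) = -9*o^5 - 21*o^4 - 18*o^2 - 48*o - 14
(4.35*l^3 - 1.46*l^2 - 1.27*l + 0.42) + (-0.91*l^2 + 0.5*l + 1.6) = 4.35*l^3 - 2.37*l^2 - 0.77*l + 2.02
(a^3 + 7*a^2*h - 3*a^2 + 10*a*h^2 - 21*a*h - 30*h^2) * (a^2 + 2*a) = a^5 + 7*a^4*h - a^4 + 10*a^3*h^2 - 7*a^3*h - 6*a^3 - 10*a^2*h^2 - 42*a^2*h - 60*a*h^2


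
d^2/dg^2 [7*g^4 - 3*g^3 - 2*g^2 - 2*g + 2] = 84*g^2 - 18*g - 4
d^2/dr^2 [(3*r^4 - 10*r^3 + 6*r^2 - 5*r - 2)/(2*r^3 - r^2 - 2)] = 2*(7*r^6 - 24*r^5 - 240*r^4 + 215*r^3 - 90*r^2 - 114*r + 28)/(8*r^9 - 12*r^8 + 6*r^7 - 25*r^6 + 24*r^5 - 6*r^4 + 24*r^3 - 12*r^2 - 8)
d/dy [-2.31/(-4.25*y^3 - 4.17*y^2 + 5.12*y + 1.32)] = (-29.4525*y^2 - 19.2654*y + 11.8272)/(4.25*y^3 + 4.17*y^2 - 5.12*y - 1.32)^2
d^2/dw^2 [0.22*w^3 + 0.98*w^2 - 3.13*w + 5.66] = 1.32*w + 1.96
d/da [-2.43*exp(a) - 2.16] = -2.43*exp(a)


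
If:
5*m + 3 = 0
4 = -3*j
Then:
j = -4/3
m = -3/5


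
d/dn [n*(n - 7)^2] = (n - 7)*(3*n - 7)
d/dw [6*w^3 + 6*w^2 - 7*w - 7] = 18*w^2 + 12*w - 7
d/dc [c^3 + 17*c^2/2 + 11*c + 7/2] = 3*c^2 + 17*c + 11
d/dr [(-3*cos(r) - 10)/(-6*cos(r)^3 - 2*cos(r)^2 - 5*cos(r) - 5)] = 4*(36*cos(r)^3 + 186*cos(r)^2 + 40*cos(r) + 35)*sin(r)/(-4*sin(r)^2 + 19*cos(r) + 3*cos(3*r) + 14)^2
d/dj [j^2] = 2*j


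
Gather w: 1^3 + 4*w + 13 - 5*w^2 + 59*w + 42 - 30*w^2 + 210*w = -35*w^2 + 273*w + 56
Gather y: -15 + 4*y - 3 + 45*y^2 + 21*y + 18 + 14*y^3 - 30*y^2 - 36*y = 14*y^3 + 15*y^2 - 11*y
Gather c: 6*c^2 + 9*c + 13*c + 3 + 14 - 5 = 6*c^2 + 22*c + 12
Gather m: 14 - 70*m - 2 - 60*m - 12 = -130*m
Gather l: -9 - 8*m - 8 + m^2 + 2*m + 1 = m^2 - 6*m - 16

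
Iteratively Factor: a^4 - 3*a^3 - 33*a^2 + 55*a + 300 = (a + 4)*(a^3 - 7*a^2 - 5*a + 75) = (a + 3)*(a + 4)*(a^2 - 10*a + 25) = (a - 5)*(a + 3)*(a + 4)*(a - 5)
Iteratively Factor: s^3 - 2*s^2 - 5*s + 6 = (s - 3)*(s^2 + s - 2) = (s - 3)*(s - 1)*(s + 2)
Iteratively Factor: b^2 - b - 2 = (b + 1)*(b - 2)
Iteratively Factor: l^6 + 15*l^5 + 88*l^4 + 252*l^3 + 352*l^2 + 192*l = (l + 2)*(l^5 + 13*l^4 + 62*l^3 + 128*l^2 + 96*l) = (l + 2)^2*(l^4 + 11*l^3 + 40*l^2 + 48*l) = (l + 2)^2*(l + 4)*(l^3 + 7*l^2 + 12*l) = (l + 2)^2*(l + 4)^2*(l^2 + 3*l) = (l + 2)^2*(l + 3)*(l + 4)^2*(l)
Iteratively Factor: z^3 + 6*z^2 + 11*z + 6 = (z + 3)*(z^2 + 3*z + 2) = (z + 2)*(z + 3)*(z + 1)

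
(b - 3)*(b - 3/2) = b^2 - 9*b/2 + 9/2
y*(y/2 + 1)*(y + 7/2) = y^3/2 + 11*y^2/4 + 7*y/2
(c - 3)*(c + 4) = c^2 + c - 12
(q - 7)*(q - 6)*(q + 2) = q^3 - 11*q^2 + 16*q + 84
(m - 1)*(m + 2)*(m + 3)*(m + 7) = m^4 + 11*m^3 + 29*m^2 + m - 42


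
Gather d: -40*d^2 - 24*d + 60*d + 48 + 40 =-40*d^2 + 36*d + 88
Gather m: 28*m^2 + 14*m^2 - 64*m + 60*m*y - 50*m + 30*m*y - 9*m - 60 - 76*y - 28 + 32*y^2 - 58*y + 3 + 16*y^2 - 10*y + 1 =42*m^2 + m*(90*y - 123) + 48*y^2 - 144*y - 84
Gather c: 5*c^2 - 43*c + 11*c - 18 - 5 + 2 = 5*c^2 - 32*c - 21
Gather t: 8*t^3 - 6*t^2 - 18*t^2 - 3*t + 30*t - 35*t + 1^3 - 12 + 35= 8*t^3 - 24*t^2 - 8*t + 24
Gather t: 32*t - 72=32*t - 72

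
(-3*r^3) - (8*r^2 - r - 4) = -3*r^3 - 8*r^2 + r + 4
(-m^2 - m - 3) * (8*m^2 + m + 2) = -8*m^4 - 9*m^3 - 27*m^2 - 5*m - 6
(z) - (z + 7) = -7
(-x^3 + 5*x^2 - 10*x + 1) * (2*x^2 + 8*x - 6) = -2*x^5 + 2*x^4 + 26*x^3 - 108*x^2 + 68*x - 6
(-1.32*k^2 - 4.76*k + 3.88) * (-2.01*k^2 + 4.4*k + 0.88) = 2.6532*k^4 + 3.7596*k^3 - 29.9044*k^2 + 12.8832*k + 3.4144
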